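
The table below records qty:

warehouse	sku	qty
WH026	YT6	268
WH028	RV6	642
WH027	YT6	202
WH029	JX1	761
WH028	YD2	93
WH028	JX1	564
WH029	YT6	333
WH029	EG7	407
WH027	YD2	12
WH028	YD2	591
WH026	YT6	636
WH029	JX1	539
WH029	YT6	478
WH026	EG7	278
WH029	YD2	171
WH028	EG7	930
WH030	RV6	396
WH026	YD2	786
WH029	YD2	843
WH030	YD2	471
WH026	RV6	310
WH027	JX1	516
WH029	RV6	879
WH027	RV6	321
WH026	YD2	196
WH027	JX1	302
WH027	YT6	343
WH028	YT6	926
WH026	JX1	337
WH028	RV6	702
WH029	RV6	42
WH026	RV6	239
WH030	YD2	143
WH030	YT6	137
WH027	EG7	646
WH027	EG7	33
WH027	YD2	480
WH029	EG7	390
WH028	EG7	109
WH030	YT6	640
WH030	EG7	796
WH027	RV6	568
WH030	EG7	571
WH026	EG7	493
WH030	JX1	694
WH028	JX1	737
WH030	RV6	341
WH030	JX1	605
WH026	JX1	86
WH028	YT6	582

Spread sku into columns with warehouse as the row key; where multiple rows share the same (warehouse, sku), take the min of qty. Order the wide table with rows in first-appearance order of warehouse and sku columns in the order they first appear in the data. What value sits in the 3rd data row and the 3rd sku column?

302

With rows in first-appearance order of warehouse, row 3 is warehouse=WH027. sku columns in first-appearance order: YT6, RV6, JX1, YD2, EG7; column 3 is JX1.
Long rows with warehouse=WH027, sku=JX1: min(516, 302) = 302.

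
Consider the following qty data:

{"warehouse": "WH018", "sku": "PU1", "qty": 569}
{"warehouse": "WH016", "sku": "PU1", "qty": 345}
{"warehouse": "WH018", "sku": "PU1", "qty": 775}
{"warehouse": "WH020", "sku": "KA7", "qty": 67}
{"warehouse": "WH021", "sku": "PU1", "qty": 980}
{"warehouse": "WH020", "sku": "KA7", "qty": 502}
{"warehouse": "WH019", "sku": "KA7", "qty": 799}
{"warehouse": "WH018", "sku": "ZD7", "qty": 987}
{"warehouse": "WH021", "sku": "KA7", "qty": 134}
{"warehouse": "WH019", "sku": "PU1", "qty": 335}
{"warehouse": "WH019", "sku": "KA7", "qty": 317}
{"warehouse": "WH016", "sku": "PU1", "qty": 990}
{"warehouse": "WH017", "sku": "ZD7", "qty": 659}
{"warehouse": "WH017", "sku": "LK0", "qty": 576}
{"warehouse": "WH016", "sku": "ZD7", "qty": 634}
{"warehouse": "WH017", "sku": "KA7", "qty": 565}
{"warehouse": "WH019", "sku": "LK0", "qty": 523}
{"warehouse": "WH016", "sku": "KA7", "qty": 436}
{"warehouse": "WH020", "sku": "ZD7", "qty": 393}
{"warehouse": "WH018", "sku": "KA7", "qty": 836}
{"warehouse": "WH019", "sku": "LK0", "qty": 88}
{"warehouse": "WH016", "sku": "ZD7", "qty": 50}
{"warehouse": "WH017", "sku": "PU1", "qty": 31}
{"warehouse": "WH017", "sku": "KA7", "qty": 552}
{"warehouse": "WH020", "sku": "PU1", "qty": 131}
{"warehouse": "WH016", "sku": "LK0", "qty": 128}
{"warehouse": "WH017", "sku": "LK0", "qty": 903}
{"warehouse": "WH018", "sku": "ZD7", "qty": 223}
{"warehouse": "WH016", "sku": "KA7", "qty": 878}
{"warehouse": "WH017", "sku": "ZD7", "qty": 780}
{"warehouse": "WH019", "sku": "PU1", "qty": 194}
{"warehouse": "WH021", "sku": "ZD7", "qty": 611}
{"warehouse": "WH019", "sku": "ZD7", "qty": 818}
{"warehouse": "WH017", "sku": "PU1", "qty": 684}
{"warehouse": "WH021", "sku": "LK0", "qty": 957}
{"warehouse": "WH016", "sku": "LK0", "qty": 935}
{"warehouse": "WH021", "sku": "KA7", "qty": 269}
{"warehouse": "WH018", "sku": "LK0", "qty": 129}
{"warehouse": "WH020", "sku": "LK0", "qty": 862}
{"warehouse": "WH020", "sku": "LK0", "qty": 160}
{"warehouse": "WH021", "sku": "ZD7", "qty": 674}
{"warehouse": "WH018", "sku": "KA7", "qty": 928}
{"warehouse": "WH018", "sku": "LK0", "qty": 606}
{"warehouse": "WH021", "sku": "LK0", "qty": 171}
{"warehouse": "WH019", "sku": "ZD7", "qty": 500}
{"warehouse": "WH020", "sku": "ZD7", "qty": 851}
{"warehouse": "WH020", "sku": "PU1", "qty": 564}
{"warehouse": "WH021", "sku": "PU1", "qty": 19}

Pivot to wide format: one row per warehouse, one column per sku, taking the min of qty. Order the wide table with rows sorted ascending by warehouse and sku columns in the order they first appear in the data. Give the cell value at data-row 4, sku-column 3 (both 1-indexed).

With rows sorted ascending by warehouse, row 4 is warehouse=WH019. sku columns in first-appearance order: PU1, KA7, ZD7, LK0; column 3 is ZD7.
Long rows with warehouse=WH019, sku=ZD7: min(818, 500) = 500.

500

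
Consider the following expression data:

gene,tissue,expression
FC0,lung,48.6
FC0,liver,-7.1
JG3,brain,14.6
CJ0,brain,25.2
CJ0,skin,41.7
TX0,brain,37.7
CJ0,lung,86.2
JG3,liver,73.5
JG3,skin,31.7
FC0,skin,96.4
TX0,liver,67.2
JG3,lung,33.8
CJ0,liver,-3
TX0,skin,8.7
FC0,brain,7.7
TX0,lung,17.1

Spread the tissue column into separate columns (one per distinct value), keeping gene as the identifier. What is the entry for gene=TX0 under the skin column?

8.7

Wide layout: rows indexed by gene, columns are the 4 distinct tissue values (lung, liver, brain, skin).
Cell (gene=TX0, tissue=skin) draws from the long row where gene=TX0 and tissue=skin, which has expression=8.7.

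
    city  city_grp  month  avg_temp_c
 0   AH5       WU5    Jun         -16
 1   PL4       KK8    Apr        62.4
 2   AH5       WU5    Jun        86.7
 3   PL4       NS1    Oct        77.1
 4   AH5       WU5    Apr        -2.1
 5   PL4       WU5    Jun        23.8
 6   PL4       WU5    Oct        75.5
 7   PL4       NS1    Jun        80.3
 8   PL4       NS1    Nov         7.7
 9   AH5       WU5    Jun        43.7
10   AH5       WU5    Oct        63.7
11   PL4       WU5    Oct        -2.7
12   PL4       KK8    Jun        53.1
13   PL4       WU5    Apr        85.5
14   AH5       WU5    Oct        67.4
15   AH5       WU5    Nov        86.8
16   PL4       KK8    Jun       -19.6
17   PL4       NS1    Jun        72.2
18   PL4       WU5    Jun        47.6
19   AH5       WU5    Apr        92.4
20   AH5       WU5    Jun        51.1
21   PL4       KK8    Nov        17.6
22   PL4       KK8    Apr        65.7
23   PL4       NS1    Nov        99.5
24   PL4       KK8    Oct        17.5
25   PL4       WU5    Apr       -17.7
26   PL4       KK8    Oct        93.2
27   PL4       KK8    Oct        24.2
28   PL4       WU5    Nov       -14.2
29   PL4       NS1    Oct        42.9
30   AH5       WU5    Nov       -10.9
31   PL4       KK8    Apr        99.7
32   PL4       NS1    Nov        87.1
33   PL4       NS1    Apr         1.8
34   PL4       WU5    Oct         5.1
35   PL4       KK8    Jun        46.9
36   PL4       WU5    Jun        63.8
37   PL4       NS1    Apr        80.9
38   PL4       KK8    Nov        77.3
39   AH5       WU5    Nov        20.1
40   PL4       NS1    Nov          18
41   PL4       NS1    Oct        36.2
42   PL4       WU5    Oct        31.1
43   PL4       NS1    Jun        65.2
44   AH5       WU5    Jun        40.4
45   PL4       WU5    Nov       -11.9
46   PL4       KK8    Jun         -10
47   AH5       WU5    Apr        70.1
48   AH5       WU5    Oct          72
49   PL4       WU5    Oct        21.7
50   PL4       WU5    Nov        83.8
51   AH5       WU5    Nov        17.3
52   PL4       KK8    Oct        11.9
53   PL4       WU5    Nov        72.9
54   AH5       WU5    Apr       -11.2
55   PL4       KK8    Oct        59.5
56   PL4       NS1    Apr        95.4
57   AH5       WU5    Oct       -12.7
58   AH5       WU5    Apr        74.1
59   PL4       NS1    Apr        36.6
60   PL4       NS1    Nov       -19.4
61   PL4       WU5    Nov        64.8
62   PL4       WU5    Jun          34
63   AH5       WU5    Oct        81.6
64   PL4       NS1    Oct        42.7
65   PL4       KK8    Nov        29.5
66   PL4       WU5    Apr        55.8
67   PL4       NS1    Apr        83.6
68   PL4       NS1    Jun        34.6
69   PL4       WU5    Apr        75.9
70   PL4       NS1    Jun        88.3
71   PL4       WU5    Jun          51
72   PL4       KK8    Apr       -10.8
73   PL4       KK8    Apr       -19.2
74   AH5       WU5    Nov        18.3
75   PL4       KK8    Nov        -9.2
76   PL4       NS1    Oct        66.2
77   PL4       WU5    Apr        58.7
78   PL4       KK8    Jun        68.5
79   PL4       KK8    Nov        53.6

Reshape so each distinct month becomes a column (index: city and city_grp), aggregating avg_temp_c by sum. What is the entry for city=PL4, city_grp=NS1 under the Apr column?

Rows with city=PL4, city_grp=NS1 and month=Apr: avg_temp_c values are 1.8, 80.9, 95.4, 36.6, 83.6.
1.8 + 80.9 + 95.4 + 36.6 + 83.6 = 298.3.

298.3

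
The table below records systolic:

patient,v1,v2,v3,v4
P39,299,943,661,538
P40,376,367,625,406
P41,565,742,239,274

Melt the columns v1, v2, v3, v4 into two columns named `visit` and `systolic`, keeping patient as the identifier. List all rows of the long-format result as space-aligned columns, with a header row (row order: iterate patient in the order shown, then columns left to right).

Each (patient, column) pair becomes one row: 3 × 4 = 12 rows.
For example, (P39, v1) → systolic=299.

patient  visit  systolic
P39      v1     299     
P39      v2     943     
P39      v3     661     
P39      v4     538     
P40      v1     376     
P40      v2     367     
P40      v3     625     
P40      v4     406     
P41      v1     565     
P41      v2     742     
P41      v3     239     
P41      v4     274     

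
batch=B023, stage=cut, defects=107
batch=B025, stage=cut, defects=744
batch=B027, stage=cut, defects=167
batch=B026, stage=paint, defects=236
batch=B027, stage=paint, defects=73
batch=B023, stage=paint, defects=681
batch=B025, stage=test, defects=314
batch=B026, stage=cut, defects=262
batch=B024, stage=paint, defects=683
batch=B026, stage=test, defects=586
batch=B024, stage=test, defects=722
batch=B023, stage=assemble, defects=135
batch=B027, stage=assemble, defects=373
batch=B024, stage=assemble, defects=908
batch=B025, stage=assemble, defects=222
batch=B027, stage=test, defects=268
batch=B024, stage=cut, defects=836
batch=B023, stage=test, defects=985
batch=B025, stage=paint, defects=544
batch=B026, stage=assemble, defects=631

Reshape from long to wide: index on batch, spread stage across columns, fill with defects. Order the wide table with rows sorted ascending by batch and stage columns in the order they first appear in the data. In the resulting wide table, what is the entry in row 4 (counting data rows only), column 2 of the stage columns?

With rows sorted ascending by batch, row 4 is batch=B026. stage columns in first-appearance order: cut, paint, test, assemble; column 2 is paint.
Long rows with batch=B026, stage=paint: defects = 236.

236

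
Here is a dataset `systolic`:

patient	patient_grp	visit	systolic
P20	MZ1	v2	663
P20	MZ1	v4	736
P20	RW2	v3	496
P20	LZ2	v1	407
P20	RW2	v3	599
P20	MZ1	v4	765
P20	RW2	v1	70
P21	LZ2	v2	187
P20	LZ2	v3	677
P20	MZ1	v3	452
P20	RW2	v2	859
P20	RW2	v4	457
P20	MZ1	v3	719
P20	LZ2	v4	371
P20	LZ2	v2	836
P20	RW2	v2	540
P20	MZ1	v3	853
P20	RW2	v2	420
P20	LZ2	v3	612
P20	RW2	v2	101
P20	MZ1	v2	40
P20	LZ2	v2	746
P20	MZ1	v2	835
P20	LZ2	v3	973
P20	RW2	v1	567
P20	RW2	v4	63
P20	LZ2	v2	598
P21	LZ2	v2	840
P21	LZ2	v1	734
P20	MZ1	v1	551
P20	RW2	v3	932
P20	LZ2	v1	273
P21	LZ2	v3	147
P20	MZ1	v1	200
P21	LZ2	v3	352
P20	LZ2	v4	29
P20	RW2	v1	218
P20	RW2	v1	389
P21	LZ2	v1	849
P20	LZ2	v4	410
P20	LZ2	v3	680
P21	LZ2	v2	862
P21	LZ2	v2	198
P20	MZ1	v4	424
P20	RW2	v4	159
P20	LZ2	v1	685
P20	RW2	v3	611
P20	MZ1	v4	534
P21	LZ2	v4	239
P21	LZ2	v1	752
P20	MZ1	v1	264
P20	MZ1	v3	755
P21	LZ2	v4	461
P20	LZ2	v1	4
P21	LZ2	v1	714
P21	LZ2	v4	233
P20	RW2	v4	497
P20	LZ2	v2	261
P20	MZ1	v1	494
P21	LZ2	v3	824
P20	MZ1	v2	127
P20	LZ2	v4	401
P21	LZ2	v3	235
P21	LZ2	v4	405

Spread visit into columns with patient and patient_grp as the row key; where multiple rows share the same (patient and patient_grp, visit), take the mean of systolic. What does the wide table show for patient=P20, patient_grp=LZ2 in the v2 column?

Rows with patient=P20, patient_grp=LZ2 and visit=v2: systolic values are 836, 746, 598, 261.
(836 + 746 + 598 + 261) / 4 = 610.25.

610.25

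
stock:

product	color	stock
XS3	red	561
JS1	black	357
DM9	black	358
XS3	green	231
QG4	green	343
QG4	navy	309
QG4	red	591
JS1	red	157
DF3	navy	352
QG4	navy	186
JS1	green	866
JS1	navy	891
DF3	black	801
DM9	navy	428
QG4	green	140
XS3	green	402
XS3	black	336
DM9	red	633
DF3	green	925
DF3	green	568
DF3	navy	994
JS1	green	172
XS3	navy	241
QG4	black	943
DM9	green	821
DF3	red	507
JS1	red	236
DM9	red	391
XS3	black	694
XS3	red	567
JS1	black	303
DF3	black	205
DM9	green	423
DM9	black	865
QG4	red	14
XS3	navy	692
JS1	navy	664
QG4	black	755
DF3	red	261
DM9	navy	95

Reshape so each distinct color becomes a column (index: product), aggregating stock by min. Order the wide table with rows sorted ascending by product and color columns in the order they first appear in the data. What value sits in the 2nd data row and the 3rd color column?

423

With rows sorted ascending by product, row 2 is product=DM9. color columns in first-appearance order: red, black, green, navy; column 3 is green.
Long rows with product=DM9, color=green: min(821, 423) = 423.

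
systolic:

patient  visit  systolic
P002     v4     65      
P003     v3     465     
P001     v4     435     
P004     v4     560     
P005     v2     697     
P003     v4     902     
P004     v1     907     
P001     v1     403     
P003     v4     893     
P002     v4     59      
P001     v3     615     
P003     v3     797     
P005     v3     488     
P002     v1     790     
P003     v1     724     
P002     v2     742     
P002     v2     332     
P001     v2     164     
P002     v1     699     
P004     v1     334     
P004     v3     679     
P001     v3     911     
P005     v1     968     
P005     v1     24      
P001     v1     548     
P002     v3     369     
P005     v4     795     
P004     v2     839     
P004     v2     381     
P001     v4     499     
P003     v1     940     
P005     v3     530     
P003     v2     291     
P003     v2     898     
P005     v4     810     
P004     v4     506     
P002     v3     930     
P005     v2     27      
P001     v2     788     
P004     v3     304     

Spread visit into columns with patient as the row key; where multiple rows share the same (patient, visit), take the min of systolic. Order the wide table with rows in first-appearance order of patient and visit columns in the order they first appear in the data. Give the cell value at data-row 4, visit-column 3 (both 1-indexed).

381

With rows in first-appearance order of patient, row 4 is patient=P004. visit columns in first-appearance order: v4, v3, v2, v1; column 3 is v2.
Long rows with patient=P004, visit=v2: min(839, 381) = 381.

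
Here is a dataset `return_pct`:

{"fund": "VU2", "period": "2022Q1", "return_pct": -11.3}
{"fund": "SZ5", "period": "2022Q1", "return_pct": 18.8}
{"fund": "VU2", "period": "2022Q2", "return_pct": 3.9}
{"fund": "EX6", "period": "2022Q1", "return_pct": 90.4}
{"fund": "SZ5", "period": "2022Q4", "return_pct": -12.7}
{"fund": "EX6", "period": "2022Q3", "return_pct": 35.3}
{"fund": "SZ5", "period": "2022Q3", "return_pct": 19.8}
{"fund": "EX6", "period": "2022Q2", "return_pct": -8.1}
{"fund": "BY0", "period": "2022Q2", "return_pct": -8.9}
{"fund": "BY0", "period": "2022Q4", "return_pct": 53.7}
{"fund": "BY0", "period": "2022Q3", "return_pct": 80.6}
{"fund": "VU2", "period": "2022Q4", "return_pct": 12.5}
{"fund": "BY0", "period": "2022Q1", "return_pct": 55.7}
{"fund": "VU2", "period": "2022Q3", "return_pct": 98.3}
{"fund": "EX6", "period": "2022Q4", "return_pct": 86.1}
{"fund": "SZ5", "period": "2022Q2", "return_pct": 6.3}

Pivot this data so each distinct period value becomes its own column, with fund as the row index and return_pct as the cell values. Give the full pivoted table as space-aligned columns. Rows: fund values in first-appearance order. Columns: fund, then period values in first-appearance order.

Columns: fund plus the 4 distinct period values (2022Q1, 2022Q2, 2022Q4, 2022Q3).
For example, row VU2 column 2022Q1 takes return_pct=-11.3 from the long row (VU2, 2022Q1).

fund  2022Q1  2022Q2  2022Q4  2022Q3
VU2   -11.3   3.9     12.5    98.3  
SZ5   18.8    6.3     -12.7   19.8  
EX6   90.4    -8.1    86.1    35.3  
BY0   55.7    -8.9    53.7    80.6  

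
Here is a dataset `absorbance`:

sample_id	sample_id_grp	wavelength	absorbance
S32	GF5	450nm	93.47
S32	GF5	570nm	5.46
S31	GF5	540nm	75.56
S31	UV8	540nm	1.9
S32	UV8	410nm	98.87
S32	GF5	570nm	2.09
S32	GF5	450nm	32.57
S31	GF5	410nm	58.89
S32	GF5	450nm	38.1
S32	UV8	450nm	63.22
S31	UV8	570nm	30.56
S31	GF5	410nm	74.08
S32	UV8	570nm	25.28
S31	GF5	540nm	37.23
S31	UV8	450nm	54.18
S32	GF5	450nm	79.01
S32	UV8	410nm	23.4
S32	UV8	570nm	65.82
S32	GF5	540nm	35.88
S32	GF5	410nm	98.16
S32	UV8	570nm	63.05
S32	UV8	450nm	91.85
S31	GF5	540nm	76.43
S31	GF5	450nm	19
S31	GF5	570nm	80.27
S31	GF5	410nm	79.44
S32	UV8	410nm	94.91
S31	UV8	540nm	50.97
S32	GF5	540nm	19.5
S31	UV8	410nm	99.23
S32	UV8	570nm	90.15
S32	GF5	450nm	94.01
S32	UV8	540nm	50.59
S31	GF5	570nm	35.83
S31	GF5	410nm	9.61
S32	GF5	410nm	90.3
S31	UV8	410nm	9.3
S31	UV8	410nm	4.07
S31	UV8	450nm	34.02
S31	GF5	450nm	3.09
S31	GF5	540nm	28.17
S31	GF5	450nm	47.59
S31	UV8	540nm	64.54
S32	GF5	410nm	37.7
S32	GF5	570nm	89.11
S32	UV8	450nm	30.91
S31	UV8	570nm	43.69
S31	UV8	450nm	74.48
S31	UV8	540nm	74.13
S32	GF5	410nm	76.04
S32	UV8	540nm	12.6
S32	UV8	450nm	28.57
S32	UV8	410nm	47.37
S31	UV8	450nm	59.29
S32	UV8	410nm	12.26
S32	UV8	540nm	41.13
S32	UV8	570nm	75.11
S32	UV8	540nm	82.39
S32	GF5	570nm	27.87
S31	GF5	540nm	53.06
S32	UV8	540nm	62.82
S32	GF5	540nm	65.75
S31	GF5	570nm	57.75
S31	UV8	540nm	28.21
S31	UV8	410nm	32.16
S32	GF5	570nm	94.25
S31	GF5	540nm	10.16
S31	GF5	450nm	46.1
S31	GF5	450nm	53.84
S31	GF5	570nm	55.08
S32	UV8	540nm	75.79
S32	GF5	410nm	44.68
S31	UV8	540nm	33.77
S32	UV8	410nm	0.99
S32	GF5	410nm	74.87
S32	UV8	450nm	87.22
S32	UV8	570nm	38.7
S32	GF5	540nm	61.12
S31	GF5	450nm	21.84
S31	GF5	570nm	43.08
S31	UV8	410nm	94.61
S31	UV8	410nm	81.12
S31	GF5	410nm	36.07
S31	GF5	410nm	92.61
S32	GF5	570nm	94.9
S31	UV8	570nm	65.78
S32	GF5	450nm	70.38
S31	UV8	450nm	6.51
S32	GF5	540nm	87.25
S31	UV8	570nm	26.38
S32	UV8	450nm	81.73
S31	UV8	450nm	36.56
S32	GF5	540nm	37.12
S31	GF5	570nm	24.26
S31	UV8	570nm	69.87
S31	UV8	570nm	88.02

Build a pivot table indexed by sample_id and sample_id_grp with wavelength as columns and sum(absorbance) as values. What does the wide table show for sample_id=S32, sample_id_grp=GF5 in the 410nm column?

421.75

Rows with sample_id=S32, sample_id_grp=GF5 and wavelength=410nm: absorbance values are 98.16, 90.3, 37.7, 76.04, 44.68, 74.87.
98.16 + 90.3 + 37.7 + 76.04 + 44.68 + 74.87 = 421.75.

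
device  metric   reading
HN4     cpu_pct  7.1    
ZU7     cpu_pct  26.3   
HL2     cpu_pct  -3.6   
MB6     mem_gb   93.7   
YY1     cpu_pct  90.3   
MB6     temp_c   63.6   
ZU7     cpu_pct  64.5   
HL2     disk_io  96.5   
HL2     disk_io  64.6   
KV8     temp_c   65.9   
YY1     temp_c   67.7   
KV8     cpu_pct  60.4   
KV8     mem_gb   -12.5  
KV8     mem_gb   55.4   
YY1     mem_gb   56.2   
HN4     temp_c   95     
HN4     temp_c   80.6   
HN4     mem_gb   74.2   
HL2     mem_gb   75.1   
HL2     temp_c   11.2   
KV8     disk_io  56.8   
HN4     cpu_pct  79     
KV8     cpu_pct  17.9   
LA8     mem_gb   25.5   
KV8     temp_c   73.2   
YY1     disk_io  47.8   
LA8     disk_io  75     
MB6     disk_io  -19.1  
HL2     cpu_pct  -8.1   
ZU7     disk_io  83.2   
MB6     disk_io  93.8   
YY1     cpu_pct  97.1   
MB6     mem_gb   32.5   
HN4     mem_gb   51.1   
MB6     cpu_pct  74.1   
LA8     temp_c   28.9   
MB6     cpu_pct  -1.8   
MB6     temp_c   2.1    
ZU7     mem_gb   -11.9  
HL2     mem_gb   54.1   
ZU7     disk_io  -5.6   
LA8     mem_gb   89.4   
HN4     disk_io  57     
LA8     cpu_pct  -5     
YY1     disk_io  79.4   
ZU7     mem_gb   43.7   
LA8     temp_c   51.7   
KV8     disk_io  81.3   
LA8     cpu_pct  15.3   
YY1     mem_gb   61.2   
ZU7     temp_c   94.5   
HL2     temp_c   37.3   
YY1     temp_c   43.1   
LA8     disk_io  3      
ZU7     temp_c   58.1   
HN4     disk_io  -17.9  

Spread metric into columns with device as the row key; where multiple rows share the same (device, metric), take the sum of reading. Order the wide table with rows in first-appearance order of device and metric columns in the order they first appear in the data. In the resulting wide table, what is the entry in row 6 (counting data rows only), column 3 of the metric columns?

139.1

With rows in first-appearance order of device, row 6 is device=KV8. metric columns in first-appearance order: cpu_pct, mem_gb, temp_c, disk_io; column 3 is temp_c.
Long rows with device=KV8, metric=temp_c: 65.9 + 73.2 = 139.1.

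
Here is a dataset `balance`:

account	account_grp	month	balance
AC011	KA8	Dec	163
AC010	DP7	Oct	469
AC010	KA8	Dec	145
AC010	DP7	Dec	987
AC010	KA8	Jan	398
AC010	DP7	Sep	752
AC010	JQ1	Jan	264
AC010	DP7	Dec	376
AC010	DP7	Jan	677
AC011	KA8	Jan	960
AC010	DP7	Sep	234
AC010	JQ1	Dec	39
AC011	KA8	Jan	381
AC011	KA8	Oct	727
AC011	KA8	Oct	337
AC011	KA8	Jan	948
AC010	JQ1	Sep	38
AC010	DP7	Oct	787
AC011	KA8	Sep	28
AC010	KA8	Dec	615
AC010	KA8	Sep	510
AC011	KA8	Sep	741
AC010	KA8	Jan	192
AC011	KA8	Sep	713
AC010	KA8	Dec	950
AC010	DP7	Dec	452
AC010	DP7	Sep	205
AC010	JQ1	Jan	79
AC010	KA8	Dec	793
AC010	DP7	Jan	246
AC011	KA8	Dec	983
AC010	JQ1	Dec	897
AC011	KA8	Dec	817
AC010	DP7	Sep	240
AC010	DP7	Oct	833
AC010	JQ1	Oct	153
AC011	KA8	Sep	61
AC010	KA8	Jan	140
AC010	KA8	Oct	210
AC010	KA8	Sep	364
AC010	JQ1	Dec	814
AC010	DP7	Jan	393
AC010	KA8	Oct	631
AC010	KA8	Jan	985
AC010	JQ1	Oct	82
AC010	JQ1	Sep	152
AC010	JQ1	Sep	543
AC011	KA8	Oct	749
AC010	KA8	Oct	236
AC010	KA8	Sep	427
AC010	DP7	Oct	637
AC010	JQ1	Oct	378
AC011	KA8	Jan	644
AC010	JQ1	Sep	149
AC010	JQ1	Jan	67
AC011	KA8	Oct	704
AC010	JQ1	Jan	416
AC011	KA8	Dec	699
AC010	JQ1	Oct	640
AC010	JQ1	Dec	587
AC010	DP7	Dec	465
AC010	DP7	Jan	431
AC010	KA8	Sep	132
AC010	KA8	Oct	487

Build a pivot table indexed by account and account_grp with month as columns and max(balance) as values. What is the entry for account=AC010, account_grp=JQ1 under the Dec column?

897

Rows with account=AC010, account_grp=JQ1 and month=Dec: balance values are 39, 897, 814, 587.
max(39, 897, 814, 587) = 897.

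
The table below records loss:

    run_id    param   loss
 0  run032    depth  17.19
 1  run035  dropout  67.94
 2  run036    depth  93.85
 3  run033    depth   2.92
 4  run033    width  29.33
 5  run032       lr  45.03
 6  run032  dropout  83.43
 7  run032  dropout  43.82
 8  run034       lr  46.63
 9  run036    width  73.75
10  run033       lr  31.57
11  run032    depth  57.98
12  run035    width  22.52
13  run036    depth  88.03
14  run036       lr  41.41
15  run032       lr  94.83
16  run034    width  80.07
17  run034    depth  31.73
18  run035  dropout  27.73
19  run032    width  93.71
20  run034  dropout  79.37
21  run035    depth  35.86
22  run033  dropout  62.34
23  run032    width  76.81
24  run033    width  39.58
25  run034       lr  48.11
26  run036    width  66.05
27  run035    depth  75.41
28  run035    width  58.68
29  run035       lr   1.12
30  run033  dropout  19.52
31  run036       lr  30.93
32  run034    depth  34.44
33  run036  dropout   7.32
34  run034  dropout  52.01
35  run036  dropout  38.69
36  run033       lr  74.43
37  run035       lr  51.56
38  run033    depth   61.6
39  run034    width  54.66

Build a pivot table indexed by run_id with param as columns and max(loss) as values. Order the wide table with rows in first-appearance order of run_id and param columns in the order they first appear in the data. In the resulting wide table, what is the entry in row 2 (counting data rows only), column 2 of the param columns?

With rows in first-appearance order of run_id, row 2 is run_id=run035. param columns in first-appearance order: depth, dropout, width, lr; column 2 is dropout.
Long rows with run_id=run035, param=dropout: max(67.94, 27.73) = 67.94.

67.94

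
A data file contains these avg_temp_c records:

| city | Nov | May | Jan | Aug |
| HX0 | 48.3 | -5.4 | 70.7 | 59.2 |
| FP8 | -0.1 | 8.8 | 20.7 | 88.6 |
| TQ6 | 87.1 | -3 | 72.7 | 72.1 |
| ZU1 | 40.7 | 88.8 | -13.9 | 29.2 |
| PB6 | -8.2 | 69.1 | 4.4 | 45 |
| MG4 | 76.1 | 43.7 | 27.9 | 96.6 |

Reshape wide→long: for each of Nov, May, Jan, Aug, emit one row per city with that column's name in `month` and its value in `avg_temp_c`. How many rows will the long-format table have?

6 city values × 4 melted columns = 24 rows.

24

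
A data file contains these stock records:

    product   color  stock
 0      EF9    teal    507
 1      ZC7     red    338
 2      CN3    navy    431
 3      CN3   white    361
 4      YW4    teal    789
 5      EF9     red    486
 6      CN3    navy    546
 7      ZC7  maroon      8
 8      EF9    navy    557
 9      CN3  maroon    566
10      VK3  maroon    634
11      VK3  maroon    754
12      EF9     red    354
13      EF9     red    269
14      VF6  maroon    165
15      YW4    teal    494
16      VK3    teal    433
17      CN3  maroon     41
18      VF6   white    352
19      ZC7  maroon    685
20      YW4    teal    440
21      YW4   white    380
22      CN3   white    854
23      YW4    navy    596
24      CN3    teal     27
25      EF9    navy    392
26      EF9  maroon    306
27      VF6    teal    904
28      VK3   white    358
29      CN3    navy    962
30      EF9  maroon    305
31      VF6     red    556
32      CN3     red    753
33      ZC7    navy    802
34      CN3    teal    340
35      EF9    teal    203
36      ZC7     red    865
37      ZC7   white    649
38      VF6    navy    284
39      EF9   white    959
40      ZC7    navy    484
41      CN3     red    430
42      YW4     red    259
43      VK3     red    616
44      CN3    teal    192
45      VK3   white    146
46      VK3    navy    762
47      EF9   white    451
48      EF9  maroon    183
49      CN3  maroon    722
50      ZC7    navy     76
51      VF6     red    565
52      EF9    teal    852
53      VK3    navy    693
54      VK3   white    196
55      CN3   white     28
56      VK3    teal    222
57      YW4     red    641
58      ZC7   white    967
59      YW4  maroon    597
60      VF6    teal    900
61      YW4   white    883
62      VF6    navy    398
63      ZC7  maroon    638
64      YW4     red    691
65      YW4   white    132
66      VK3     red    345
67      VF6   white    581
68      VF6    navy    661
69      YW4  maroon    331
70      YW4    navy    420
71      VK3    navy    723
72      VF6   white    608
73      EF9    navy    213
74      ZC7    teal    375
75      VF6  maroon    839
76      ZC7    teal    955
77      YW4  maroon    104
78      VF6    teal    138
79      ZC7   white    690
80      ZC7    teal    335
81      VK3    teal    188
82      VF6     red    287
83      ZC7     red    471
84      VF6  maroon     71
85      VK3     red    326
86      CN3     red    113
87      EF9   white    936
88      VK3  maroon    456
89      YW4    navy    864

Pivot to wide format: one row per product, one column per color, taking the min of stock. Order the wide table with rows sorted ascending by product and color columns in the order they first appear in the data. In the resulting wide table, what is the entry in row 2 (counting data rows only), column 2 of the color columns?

With rows sorted ascending by product, row 2 is product=EF9. color columns in first-appearance order: teal, red, navy, white, maroon; column 2 is red.
Long rows with product=EF9, color=red: min(486, 354, 269) = 269.

269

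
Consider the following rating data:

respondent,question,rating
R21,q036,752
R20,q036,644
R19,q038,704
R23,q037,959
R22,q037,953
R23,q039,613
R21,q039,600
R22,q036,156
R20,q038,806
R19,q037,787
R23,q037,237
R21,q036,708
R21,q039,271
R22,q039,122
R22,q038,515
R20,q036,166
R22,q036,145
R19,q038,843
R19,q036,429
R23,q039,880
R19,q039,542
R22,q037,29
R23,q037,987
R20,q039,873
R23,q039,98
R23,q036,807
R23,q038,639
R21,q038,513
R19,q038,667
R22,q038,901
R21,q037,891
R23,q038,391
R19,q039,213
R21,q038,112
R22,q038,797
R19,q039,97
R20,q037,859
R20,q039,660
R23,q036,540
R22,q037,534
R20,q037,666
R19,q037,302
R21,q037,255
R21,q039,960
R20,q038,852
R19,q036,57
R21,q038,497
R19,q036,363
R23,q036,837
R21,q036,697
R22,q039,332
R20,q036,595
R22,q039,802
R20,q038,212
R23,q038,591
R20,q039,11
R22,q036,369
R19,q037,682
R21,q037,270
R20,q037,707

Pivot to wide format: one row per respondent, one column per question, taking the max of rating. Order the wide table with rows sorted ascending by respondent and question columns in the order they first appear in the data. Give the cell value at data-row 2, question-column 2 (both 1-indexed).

852

With rows sorted ascending by respondent, row 2 is respondent=R20. question columns in first-appearance order: q036, q038, q037, q039; column 2 is q038.
Long rows with respondent=R20, question=q038: max(806, 852, 212) = 852.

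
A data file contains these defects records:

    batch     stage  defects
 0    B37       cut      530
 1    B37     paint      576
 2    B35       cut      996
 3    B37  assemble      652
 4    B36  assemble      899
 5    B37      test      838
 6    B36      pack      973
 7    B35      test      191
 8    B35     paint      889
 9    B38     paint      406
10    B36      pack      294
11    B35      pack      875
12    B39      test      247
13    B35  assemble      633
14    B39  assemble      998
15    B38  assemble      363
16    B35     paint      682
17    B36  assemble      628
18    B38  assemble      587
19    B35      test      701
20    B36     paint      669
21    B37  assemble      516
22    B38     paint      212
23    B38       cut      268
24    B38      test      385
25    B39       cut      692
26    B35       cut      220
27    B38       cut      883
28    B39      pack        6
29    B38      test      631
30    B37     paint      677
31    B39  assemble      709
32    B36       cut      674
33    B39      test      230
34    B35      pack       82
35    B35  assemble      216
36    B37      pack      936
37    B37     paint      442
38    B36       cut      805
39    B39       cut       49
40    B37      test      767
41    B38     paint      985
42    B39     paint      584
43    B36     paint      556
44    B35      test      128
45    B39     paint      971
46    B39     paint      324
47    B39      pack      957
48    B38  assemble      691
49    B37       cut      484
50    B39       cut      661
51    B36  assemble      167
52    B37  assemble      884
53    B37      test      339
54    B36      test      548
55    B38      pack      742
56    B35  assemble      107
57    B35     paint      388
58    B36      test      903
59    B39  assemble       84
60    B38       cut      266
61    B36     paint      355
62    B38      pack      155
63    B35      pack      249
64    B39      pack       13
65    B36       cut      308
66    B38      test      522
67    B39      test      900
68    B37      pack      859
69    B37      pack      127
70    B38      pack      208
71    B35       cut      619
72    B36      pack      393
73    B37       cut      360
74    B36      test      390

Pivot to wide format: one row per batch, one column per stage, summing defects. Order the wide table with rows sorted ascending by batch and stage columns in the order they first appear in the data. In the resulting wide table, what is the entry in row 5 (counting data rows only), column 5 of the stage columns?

With rows sorted ascending by batch, row 5 is batch=B39. stage columns in first-appearance order: cut, paint, assemble, test, pack; column 5 is pack.
Long rows with batch=B39, stage=pack: 6 + 957 + 13 = 976.

976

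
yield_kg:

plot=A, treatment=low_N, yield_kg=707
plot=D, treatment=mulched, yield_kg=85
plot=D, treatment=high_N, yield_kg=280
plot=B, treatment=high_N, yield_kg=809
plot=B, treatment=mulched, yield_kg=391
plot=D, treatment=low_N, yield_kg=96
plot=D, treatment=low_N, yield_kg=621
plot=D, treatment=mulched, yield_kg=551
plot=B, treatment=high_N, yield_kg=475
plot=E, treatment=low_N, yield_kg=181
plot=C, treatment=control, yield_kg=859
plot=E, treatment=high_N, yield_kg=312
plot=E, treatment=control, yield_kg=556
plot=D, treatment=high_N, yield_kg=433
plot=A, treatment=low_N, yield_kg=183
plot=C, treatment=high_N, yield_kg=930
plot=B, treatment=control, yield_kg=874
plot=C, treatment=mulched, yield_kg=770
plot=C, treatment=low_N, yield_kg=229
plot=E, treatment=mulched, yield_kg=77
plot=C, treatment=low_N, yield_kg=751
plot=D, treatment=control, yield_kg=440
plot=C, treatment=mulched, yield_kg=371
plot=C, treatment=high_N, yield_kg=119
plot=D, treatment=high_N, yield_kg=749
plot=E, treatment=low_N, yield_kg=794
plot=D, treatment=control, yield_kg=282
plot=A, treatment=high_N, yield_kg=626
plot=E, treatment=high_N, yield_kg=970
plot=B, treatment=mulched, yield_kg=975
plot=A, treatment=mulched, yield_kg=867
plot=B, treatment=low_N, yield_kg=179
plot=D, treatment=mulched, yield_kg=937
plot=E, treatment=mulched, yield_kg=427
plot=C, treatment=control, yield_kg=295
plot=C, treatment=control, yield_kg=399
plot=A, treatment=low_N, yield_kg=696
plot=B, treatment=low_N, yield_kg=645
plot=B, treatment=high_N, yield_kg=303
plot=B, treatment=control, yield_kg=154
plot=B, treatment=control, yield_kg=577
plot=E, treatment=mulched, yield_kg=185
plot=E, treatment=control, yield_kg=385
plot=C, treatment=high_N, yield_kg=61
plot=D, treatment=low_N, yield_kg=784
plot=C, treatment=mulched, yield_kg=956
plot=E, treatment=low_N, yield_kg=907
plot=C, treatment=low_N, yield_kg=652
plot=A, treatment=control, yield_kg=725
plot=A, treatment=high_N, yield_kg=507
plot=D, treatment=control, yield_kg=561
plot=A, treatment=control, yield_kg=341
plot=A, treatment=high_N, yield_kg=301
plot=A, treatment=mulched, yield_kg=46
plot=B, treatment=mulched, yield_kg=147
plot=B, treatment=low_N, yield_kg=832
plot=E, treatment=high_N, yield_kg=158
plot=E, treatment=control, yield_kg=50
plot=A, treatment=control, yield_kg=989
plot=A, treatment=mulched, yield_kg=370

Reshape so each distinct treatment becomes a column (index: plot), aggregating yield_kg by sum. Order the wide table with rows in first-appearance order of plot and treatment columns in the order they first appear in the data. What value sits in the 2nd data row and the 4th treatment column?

With rows in first-appearance order of plot, row 2 is plot=D. treatment columns in first-appearance order: low_N, mulched, high_N, control; column 4 is control.
Long rows with plot=D, treatment=control: 440 + 282 + 561 = 1283.

1283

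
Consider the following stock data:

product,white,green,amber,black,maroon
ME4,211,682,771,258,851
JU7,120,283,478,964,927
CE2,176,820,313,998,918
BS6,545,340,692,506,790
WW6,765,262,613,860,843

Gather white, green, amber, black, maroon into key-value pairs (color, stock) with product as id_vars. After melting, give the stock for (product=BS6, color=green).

Unpivoting turns each (product, wide-column) pair into one long row.
The wide cell at row BS6, column green holds 340, so the long row (BS6, green) has stock=340.

340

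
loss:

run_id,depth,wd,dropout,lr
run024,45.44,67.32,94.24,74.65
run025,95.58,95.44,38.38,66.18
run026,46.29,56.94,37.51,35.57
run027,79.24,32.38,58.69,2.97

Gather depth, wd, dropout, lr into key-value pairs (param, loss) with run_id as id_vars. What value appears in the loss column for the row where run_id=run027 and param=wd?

Unpivoting turns each (run_id, wide-column) pair into one long row.
The wide cell at row run027, column wd holds 32.38, so the long row (run027, wd) has loss=32.38.

32.38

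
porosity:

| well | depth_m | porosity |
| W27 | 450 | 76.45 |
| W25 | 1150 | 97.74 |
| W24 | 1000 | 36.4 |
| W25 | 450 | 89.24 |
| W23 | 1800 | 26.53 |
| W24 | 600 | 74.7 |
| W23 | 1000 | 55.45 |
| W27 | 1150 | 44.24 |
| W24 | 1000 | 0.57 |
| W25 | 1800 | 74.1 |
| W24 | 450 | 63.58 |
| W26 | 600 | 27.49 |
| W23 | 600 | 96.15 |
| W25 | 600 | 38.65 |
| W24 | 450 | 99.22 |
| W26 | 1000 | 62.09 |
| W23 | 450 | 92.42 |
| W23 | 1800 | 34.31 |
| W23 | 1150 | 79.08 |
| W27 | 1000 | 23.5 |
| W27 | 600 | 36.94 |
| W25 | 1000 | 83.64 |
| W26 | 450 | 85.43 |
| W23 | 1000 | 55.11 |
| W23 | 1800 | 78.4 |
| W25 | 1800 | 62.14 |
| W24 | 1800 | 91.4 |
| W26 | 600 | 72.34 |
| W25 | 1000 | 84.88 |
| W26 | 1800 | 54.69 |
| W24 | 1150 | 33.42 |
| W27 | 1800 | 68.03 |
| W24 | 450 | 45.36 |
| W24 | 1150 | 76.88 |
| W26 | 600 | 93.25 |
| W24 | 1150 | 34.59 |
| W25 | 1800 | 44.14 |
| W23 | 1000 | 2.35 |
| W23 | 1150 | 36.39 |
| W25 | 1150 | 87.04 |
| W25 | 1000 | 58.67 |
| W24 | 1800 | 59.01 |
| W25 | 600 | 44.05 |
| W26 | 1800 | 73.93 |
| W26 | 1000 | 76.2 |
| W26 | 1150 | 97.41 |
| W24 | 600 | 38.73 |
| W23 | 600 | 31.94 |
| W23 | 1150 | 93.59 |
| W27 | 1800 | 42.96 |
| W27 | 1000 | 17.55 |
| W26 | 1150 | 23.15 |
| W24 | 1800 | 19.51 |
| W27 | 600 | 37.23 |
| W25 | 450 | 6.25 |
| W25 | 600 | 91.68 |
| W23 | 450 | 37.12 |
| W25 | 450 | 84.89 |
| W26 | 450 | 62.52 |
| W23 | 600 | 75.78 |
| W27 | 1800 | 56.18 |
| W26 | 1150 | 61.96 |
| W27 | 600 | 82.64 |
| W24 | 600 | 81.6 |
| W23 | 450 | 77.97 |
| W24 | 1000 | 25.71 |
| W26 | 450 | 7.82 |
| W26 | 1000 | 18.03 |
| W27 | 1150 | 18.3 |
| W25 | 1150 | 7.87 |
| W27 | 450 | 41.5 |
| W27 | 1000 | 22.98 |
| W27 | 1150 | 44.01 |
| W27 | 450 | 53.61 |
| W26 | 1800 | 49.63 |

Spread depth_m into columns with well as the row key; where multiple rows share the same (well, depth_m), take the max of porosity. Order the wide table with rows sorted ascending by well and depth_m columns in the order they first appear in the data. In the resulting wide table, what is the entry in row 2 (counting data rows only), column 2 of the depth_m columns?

76.88

With rows sorted ascending by well, row 2 is well=W24. depth_m columns in first-appearance order: 450, 1150, 1000, 1800, 600; column 2 is 1150.
Long rows with well=W24, depth_m=1150: max(33.42, 76.88, 34.59) = 76.88.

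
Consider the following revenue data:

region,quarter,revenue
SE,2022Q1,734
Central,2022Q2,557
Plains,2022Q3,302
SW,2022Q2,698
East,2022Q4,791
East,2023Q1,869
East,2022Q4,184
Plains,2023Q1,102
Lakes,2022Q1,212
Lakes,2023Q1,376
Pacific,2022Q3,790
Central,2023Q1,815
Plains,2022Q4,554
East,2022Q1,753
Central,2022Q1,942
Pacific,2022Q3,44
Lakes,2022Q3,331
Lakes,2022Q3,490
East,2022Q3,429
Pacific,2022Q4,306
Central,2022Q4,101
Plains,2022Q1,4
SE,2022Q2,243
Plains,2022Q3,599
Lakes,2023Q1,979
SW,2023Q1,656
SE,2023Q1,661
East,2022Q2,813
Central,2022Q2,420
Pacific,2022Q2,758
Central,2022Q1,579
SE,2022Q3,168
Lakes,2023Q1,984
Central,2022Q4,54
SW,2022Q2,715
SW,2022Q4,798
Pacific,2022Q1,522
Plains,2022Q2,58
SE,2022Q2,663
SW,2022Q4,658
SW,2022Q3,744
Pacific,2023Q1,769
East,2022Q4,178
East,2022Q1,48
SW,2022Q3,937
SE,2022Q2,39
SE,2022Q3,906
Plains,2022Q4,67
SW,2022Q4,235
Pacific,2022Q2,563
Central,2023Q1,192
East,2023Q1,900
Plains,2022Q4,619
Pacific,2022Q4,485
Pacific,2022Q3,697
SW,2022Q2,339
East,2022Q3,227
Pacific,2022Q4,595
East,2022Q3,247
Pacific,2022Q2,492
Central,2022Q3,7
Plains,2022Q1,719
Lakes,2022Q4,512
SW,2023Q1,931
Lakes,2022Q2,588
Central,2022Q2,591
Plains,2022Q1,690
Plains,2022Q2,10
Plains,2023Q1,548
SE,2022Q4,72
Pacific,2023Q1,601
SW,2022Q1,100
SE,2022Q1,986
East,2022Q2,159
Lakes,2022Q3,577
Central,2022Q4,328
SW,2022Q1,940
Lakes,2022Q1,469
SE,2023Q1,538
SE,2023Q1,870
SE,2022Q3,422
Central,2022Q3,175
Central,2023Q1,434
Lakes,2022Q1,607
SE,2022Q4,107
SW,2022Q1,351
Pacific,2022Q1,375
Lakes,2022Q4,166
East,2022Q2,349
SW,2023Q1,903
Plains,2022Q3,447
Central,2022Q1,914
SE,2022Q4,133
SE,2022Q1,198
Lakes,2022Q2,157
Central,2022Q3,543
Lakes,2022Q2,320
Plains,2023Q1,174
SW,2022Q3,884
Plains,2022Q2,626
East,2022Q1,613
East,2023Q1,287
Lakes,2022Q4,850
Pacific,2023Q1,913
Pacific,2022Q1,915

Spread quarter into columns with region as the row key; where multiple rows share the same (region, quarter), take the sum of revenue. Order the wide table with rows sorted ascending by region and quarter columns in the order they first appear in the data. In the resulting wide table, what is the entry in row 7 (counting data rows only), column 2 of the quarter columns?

With rows sorted ascending by region, row 7 is region=SW. quarter columns in first-appearance order: 2022Q1, 2022Q2, 2022Q3, 2022Q4, 2023Q1; column 2 is 2022Q2.
Long rows with region=SW, quarter=2022Q2: 698 + 715 + 339 = 1752.

1752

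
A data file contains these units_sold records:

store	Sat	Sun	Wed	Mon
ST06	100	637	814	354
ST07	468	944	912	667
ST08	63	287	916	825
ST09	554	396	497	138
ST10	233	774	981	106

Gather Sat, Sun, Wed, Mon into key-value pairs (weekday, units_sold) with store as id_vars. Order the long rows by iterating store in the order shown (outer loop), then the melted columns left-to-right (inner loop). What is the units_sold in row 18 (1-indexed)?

20 rows total (5 × 4). Row 18: index ⌊(18-1)/4⌋ = 4 into store → ST10; (18-1) mod 4 = 1 into the melted columns → Sun.
So row 18 is (ST10, Sun, 774); units_sold = 774.

774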